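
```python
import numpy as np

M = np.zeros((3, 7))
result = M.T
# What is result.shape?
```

(7, 3)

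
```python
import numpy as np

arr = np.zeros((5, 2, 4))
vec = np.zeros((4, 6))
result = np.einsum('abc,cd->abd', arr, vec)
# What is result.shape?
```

(5, 2, 6)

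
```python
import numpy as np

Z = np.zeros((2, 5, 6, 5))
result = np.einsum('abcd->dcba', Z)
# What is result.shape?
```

(5, 6, 5, 2)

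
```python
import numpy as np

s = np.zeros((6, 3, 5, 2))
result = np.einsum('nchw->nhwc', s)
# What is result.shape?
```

(6, 5, 2, 3)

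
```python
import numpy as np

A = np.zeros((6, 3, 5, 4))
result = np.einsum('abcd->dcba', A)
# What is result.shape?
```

(4, 5, 3, 6)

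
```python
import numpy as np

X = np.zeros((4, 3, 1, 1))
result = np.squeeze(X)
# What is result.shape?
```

(4, 3)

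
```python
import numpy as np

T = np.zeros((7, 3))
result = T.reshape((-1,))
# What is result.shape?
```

(21,)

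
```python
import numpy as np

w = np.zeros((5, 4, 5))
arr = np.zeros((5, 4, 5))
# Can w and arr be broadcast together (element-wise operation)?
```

Yes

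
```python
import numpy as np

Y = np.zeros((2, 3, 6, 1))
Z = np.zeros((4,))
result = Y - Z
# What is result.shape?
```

(2, 3, 6, 4)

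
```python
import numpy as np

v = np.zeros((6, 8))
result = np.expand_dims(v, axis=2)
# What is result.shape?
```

(6, 8, 1)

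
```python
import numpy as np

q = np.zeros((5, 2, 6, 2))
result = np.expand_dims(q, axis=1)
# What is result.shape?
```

(5, 1, 2, 6, 2)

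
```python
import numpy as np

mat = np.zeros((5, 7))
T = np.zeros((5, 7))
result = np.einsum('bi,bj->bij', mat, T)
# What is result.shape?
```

(5, 7, 7)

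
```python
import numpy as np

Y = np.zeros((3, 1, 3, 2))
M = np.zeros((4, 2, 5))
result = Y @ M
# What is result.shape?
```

(3, 4, 3, 5)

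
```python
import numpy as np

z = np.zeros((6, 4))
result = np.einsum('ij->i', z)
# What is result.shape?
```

(6,)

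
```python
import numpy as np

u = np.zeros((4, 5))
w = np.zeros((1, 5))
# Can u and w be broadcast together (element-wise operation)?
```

Yes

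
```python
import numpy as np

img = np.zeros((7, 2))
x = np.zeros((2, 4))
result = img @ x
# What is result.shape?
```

(7, 4)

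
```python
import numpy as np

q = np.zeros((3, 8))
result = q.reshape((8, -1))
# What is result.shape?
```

(8, 3)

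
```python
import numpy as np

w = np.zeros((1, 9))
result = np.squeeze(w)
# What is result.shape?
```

(9,)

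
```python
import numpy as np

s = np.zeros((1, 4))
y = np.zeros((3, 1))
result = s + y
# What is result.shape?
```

(3, 4)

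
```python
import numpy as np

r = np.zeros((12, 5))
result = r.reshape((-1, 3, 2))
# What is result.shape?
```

(10, 3, 2)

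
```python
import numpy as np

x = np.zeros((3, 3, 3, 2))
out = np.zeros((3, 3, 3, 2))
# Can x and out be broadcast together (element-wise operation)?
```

Yes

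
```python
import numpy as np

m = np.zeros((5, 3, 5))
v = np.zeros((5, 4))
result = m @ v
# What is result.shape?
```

(5, 3, 4)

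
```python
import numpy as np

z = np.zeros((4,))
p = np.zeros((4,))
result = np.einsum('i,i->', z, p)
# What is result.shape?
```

()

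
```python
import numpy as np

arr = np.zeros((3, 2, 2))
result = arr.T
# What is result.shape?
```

(2, 2, 3)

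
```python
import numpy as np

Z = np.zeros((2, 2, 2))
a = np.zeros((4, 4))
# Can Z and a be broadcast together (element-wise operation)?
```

No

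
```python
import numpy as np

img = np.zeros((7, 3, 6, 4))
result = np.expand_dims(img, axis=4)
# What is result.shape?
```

(7, 3, 6, 4, 1)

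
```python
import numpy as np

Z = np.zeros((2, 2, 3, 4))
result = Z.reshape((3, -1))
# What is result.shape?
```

(3, 16)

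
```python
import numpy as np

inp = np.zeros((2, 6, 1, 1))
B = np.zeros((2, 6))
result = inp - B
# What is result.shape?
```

(2, 6, 2, 6)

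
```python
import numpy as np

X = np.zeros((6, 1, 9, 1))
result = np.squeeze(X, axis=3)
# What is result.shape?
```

(6, 1, 9)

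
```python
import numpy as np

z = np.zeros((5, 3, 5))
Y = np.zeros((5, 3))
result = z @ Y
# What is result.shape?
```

(5, 3, 3)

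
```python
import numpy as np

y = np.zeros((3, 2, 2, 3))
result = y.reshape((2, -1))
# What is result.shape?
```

(2, 18)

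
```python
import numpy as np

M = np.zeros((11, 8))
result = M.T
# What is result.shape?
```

(8, 11)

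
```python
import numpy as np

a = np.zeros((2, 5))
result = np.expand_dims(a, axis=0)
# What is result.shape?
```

(1, 2, 5)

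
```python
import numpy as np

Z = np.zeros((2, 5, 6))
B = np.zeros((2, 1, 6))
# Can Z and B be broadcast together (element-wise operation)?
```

Yes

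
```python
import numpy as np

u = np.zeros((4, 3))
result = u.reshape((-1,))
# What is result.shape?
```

(12,)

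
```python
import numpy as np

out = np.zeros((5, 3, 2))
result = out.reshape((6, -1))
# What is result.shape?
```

(6, 5)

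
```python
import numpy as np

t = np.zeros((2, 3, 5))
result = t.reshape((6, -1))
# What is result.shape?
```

(6, 5)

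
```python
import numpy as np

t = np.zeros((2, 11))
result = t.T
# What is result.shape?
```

(11, 2)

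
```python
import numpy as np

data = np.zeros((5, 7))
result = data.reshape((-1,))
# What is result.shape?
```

(35,)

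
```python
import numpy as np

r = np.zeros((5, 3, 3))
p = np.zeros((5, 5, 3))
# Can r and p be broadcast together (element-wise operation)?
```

No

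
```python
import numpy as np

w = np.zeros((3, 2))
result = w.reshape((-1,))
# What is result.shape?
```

(6,)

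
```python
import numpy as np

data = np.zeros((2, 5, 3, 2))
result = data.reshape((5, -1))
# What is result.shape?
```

(5, 12)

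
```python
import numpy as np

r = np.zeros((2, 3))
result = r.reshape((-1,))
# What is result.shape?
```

(6,)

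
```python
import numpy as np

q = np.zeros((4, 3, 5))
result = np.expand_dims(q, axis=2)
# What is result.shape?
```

(4, 3, 1, 5)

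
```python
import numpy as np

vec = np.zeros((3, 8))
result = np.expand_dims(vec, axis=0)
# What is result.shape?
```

(1, 3, 8)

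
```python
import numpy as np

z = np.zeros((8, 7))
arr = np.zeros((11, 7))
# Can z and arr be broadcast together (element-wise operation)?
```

No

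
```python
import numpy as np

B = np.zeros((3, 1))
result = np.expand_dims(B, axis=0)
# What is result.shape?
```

(1, 3, 1)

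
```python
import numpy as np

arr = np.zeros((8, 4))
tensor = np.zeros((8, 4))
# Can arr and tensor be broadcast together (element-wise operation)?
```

Yes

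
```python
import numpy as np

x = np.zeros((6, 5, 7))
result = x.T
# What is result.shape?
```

(7, 5, 6)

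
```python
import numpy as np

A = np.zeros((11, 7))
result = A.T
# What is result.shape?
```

(7, 11)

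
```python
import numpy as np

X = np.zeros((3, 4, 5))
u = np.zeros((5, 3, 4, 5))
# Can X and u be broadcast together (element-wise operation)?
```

Yes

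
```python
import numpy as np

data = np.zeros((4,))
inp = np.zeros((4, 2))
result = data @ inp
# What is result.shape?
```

(2,)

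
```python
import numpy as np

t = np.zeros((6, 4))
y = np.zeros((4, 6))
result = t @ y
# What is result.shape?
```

(6, 6)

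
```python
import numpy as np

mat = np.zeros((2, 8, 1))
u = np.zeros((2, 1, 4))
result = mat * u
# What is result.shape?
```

(2, 8, 4)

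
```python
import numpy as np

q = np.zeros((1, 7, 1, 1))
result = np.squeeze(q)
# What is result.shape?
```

(7,)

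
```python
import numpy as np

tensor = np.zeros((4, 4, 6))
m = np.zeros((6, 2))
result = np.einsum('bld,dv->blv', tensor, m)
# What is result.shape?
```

(4, 4, 2)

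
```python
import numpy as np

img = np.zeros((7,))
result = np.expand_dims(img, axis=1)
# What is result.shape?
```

(7, 1)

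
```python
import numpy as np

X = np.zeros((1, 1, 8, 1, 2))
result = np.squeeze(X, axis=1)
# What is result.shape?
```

(1, 8, 1, 2)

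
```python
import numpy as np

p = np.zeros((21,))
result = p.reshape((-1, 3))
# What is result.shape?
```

(7, 3)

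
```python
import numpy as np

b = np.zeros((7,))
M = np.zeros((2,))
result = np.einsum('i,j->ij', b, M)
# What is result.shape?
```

(7, 2)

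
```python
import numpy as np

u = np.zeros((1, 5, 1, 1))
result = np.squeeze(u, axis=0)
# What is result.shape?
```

(5, 1, 1)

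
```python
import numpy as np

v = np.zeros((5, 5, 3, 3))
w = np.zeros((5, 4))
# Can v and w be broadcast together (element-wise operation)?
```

No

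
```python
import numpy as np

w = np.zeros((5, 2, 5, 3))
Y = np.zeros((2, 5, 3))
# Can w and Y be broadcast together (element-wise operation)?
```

Yes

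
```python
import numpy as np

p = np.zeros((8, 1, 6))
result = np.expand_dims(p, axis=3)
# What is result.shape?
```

(8, 1, 6, 1)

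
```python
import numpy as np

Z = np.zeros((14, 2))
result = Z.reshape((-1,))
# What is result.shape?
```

(28,)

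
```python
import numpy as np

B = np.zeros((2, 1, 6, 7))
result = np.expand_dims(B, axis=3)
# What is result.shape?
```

(2, 1, 6, 1, 7)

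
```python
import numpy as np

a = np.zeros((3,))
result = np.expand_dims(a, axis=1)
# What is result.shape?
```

(3, 1)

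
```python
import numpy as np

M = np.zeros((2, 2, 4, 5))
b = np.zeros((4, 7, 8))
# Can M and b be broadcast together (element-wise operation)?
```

No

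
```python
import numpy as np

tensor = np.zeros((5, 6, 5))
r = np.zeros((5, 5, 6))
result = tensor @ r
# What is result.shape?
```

(5, 6, 6)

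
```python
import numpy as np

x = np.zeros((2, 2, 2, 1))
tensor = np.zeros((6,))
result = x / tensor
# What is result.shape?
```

(2, 2, 2, 6)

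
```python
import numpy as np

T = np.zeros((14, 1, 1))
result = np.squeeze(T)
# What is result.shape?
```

(14,)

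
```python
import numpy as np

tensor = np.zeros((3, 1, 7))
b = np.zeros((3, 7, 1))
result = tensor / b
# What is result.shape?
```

(3, 7, 7)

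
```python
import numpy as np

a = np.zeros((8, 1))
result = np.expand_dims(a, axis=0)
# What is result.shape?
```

(1, 8, 1)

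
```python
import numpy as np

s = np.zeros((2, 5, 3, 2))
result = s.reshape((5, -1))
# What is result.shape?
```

(5, 12)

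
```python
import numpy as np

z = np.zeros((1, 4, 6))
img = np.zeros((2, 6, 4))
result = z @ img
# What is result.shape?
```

(2, 4, 4)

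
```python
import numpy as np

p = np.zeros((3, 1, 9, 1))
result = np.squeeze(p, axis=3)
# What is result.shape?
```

(3, 1, 9)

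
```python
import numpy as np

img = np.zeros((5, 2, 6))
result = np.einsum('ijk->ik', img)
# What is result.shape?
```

(5, 6)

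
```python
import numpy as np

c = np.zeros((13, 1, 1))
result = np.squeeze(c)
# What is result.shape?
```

(13,)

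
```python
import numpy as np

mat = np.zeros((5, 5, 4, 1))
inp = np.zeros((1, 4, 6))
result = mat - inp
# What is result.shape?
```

(5, 5, 4, 6)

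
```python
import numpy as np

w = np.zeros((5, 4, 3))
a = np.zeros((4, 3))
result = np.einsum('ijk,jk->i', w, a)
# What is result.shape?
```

(5,)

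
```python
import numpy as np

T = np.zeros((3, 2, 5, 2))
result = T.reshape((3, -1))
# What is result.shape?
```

(3, 20)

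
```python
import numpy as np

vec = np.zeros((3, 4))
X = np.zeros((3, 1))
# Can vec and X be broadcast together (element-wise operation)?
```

Yes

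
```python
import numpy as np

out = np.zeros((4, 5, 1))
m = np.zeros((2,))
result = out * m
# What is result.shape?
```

(4, 5, 2)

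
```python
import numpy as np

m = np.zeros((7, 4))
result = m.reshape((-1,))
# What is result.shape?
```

(28,)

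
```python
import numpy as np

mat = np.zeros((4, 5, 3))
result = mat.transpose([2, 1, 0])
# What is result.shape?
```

(3, 5, 4)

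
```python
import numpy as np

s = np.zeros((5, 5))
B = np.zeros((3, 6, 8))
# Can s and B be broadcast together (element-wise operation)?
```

No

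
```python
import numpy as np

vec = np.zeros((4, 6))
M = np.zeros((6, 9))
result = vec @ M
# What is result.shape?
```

(4, 9)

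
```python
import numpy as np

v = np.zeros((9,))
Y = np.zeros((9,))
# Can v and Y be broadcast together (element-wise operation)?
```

Yes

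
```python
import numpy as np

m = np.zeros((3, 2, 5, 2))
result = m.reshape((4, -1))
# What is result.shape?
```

(4, 15)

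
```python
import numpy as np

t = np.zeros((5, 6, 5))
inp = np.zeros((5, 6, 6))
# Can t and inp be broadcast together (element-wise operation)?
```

No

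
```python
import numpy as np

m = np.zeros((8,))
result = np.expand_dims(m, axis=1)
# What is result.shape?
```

(8, 1)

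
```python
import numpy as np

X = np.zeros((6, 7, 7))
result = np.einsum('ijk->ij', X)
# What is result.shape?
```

(6, 7)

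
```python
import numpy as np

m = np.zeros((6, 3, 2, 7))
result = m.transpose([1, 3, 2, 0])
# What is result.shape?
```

(3, 7, 2, 6)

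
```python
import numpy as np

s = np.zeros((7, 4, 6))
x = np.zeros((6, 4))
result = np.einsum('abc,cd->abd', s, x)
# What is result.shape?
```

(7, 4, 4)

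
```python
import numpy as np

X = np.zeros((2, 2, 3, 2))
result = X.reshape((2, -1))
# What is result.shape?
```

(2, 12)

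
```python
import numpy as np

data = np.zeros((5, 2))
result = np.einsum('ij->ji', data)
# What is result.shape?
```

(2, 5)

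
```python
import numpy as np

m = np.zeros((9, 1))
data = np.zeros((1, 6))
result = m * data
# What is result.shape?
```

(9, 6)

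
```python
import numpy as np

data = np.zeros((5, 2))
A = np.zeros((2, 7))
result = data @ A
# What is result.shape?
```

(5, 7)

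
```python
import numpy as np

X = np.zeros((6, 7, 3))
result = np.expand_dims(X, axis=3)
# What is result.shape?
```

(6, 7, 3, 1)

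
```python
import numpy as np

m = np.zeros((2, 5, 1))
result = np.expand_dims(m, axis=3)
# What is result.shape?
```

(2, 5, 1, 1)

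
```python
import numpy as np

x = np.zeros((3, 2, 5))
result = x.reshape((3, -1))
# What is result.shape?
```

(3, 10)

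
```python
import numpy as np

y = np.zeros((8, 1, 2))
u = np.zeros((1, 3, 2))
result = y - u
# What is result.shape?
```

(8, 3, 2)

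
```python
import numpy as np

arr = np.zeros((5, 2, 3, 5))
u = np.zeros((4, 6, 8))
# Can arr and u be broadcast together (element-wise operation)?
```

No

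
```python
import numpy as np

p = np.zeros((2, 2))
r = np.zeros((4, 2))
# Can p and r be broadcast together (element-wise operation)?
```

No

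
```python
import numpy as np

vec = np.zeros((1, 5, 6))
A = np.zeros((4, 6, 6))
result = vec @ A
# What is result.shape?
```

(4, 5, 6)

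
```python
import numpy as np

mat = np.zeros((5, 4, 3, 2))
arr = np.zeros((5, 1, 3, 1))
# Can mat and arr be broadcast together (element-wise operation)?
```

Yes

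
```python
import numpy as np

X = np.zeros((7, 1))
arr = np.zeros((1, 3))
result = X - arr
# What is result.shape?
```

(7, 3)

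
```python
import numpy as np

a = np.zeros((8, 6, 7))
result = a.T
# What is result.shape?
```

(7, 6, 8)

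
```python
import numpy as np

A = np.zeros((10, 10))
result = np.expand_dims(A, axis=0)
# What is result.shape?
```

(1, 10, 10)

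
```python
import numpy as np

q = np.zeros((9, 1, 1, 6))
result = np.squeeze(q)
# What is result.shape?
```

(9, 6)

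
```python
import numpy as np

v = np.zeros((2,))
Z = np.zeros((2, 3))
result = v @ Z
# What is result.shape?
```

(3,)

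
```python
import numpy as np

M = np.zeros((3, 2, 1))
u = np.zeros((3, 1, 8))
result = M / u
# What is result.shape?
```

(3, 2, 8)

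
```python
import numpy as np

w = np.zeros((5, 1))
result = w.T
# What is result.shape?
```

(1, 5)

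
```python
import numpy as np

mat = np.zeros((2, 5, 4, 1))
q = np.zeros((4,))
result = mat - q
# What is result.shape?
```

(2, 5, 4, 4)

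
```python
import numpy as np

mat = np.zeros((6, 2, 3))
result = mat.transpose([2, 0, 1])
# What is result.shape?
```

(3, 6, 2)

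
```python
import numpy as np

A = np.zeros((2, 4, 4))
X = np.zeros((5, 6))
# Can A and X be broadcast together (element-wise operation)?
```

No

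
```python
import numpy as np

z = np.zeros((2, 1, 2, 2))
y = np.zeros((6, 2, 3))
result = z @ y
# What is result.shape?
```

(2, 6, 2, 3)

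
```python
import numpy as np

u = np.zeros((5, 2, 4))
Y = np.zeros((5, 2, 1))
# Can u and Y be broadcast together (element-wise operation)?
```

Yes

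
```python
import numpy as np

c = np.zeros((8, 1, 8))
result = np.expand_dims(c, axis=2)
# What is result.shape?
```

(8, 1, 1, 8)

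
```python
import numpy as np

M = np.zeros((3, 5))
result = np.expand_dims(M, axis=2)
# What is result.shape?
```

(3, 5, 1)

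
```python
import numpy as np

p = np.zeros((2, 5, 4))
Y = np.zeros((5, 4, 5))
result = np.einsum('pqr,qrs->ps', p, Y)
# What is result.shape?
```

(2, 5)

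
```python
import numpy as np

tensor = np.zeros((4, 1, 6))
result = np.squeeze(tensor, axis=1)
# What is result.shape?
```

(4, 6)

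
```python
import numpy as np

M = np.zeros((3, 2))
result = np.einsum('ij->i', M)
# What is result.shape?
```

(3,)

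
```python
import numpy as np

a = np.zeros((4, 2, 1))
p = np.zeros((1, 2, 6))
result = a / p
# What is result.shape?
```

(4, 2, 6)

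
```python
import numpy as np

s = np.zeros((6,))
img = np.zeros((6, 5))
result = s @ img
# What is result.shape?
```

(5,)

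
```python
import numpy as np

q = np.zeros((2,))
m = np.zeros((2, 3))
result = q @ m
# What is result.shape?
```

(3,)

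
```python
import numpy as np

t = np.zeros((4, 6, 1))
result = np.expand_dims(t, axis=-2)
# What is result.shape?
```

(4, 6, 1, 1)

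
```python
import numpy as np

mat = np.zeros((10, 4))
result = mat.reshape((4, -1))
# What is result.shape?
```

(4, 10)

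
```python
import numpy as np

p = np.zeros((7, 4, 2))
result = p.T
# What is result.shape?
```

(2, 4, 7)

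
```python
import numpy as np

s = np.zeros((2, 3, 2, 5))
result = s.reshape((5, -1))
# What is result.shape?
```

(5, 12)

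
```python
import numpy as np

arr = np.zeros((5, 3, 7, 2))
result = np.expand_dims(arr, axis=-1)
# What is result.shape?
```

(5, 3, 7, 2, 1)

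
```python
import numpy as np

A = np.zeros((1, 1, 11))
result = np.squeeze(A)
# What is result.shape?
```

(11,)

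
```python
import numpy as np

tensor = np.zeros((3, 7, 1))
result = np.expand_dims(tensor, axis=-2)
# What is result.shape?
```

(3, 7, 1, 1)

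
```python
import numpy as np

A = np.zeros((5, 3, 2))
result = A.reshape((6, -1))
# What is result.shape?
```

(6, 5)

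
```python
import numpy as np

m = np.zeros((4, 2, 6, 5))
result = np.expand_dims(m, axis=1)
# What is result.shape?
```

(4, 1, 2, 6, 5)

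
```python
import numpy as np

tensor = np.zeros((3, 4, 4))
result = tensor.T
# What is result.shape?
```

(4, 4, 3)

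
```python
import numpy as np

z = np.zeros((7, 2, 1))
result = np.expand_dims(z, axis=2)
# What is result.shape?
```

(7, 2, 1, 1)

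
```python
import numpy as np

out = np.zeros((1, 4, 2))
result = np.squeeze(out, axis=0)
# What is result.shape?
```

(4, 2)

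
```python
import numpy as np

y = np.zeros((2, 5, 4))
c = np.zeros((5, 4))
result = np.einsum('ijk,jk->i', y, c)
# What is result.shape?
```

(2,)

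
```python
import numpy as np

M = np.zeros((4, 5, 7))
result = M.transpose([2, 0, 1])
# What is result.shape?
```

(7, 4, 5)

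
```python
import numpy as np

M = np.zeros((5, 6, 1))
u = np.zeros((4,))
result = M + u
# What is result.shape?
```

(5, 6, 4)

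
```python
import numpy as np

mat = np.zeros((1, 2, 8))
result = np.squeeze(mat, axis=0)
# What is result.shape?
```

(2, 8)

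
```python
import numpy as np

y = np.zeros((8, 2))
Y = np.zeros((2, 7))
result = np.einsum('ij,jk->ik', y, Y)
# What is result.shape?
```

(8, 7)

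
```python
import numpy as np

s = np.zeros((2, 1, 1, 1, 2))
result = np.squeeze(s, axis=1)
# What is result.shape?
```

(2, 1, 1, 2)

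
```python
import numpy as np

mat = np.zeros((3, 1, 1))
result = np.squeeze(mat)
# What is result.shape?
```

(3,)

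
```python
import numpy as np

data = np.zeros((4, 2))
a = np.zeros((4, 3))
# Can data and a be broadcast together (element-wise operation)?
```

No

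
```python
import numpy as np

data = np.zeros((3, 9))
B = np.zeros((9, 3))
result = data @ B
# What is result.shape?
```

(3, 3)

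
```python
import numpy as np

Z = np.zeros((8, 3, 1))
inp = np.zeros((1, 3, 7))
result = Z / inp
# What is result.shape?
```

(8, 3, 7)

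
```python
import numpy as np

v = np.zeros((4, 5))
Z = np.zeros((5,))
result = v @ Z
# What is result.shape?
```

(4,)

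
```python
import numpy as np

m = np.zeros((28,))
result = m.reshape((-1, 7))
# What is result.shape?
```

(4, 7)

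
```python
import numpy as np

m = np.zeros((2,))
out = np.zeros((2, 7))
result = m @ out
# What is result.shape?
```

(7,)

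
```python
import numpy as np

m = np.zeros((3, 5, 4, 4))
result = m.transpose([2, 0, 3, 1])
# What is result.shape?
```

(4, 3, 4, 5)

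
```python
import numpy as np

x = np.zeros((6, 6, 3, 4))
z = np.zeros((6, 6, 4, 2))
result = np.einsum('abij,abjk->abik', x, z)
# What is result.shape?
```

(6, 6, 3, 2)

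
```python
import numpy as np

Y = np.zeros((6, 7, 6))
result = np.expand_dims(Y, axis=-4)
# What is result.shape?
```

(1, 6, 7, 6)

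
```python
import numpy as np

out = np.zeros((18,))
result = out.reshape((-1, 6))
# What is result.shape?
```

(3, 6)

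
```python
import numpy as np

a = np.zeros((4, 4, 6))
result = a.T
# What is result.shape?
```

(6, 4, 4)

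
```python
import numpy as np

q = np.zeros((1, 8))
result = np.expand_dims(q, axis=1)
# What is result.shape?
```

(1, 1, 8)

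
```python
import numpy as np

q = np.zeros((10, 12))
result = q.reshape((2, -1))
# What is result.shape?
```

(2, 60)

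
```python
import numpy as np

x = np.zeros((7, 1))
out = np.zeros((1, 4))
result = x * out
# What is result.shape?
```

(7, 4)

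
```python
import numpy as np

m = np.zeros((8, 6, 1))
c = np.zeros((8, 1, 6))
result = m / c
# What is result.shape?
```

(8, 6, 6)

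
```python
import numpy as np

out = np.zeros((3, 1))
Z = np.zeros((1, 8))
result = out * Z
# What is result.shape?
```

(3, 8)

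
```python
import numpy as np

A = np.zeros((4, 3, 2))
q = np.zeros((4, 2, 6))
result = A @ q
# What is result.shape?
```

(4, 3, 6)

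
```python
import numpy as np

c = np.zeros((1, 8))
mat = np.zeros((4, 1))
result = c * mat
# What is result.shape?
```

(4, 8)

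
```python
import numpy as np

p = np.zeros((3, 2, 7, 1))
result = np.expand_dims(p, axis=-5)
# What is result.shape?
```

(1, 3, 2, 7, 1)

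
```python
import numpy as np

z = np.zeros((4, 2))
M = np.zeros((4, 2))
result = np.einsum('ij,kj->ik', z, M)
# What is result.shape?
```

(4, 4)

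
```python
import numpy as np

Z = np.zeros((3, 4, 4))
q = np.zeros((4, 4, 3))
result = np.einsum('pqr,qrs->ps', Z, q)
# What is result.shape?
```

(3, 3)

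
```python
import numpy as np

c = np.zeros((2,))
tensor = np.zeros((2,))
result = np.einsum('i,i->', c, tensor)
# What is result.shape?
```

()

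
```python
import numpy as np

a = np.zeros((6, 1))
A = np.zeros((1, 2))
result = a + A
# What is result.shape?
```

(6, 2)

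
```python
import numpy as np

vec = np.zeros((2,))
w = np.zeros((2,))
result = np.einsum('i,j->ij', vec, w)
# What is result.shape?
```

(2, 2)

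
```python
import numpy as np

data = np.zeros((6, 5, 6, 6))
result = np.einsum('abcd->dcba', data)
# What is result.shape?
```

(6, 6, 5, 6)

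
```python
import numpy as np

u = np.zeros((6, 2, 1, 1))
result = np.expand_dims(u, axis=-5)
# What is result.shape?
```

(1, 6, 2, 1, 1)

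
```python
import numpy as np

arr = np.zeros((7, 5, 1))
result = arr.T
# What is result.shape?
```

(1, 5, 7)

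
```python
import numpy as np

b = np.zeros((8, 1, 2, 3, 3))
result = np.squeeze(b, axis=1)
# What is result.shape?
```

(8, 2, 3, 3)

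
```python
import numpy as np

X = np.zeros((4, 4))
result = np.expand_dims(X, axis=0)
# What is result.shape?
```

(1, 4, 4)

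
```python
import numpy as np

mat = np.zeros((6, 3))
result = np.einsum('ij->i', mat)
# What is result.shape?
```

(6,)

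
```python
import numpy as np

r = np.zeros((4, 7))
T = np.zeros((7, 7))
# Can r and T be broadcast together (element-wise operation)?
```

No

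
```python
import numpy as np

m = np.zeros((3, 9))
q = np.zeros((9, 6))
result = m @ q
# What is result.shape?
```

(3, 6)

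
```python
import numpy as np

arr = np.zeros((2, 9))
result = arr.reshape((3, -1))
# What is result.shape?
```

(3, 6)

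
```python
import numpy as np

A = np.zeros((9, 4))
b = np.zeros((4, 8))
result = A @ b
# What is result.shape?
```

(9, 8)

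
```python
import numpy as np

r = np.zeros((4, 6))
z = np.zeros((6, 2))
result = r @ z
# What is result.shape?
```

(4, 2)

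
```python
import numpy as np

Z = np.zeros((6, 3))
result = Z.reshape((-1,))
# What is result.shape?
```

(18,)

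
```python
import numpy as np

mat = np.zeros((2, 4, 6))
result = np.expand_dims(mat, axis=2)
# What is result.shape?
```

(2, 4, 1, 6)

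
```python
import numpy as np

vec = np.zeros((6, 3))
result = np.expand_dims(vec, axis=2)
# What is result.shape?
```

(6, 3, 1)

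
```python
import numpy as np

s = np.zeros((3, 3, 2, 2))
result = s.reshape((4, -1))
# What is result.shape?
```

(4, 9)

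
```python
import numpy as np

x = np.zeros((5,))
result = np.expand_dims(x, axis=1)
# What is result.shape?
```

(5, 1)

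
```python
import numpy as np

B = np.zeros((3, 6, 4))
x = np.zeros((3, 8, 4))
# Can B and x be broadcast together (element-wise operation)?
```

No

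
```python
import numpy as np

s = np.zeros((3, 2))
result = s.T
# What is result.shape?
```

(2, 3)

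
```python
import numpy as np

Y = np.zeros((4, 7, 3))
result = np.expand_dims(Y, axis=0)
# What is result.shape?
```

(1, 4, 7, 3)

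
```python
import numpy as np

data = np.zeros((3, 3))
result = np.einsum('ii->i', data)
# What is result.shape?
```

(3,)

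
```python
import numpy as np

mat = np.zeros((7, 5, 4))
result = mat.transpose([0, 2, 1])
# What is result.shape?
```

(7, 4, 5)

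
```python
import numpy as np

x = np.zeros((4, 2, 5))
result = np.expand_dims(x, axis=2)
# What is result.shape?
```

(4, 2, 1, 5)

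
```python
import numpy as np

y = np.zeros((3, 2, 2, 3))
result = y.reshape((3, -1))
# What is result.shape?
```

(3, 12)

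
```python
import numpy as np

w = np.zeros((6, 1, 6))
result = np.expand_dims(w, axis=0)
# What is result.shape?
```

(1, 6, 1, 6)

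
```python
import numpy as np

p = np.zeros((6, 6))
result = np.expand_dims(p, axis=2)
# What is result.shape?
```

(6, 6, 1)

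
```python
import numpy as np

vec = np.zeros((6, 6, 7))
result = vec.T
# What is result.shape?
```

(7, 6, 6)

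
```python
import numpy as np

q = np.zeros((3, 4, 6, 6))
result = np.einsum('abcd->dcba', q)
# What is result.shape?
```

(6, 6, 4, 3)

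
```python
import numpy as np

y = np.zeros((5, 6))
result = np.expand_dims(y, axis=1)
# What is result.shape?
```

(5, 1, 6)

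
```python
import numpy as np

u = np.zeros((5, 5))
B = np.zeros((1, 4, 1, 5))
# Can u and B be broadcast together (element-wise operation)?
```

Yes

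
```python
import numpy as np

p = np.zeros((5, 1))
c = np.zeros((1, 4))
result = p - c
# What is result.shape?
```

(5, 4)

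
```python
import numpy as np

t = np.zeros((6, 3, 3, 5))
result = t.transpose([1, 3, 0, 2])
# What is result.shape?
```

(3, 5, 6, 3)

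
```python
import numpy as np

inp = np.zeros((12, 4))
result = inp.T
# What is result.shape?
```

(4, 12)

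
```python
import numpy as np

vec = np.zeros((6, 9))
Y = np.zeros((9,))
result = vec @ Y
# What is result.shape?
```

(6,)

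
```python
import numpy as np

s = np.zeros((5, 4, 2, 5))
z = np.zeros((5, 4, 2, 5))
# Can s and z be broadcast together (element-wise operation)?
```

Yes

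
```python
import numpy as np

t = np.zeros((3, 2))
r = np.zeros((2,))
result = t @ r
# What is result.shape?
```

(3,)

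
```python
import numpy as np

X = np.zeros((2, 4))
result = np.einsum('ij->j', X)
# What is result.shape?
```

(4,)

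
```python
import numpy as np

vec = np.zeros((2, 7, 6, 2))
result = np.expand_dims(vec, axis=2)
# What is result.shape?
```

(2, 7, 1, 6, 2)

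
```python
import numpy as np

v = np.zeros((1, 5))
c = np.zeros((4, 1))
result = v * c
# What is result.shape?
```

(4, 5)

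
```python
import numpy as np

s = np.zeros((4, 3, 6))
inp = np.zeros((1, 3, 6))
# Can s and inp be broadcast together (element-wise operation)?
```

Yes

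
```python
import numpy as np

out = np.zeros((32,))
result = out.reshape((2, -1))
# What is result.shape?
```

(2, 16)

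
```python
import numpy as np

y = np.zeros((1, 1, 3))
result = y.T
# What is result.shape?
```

(3, 1, 1)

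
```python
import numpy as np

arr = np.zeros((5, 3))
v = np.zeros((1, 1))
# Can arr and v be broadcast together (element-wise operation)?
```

Yes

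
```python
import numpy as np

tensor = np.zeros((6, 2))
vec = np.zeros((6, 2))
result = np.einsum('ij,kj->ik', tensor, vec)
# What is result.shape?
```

(6, 6)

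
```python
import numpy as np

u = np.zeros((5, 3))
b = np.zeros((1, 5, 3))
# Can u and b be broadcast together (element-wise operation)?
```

Yes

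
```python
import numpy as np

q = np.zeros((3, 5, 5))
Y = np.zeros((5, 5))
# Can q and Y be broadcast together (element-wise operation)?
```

Yes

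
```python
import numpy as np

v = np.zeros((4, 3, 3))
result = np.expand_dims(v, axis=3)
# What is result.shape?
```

(4, 3, 3, 1)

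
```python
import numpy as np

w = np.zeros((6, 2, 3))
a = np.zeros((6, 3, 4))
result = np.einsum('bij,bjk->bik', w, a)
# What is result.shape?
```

(6, 2, 4)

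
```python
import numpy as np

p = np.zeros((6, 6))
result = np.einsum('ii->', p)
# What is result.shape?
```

()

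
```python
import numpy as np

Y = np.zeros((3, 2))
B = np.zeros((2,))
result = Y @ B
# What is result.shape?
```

(3,)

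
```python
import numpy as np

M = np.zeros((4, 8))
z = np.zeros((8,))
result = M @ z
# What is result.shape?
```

(4,)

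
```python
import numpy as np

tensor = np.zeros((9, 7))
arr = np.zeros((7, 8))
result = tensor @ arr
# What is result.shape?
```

(9, 8)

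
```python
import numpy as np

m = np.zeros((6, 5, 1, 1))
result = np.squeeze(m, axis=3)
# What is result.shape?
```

(6, 5, 1)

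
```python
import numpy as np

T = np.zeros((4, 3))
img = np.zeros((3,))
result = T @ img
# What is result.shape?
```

(4,)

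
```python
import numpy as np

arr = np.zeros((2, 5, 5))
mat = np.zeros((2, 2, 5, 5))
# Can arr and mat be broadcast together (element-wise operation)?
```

Yes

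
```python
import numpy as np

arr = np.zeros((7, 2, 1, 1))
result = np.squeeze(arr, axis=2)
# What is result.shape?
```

(7, 2, 1)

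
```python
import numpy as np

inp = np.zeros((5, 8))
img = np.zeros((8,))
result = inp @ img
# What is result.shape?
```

(5,)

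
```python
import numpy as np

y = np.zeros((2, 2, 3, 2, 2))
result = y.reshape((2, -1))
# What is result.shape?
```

(2, 24)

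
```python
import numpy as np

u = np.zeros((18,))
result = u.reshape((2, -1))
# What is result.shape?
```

(2, 9)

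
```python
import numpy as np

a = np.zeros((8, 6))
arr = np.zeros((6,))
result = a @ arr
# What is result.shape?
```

(8,)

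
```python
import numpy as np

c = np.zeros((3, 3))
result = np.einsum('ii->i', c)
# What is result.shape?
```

(3,)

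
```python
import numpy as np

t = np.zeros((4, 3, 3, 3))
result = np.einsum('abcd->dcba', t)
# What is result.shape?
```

(3, 3, 3, 4)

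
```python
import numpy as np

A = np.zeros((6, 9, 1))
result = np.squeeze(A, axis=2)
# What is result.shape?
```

(6, 9)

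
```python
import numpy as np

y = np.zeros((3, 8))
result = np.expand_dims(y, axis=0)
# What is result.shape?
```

(1, 3, 8)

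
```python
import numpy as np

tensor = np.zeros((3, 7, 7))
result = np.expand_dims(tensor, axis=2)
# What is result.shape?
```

(3, 7, 1, 7)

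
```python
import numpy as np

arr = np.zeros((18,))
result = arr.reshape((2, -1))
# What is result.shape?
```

(2, 9)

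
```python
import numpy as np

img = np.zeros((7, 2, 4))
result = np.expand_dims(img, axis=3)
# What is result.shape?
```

(7, 2, 4, 1)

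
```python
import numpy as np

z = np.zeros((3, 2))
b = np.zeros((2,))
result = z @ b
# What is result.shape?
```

(3,)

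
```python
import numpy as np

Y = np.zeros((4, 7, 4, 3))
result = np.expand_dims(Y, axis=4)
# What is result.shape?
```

(4, 7, 4, 3, 1)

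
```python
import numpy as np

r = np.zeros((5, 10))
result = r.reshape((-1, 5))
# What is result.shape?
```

(10, 5)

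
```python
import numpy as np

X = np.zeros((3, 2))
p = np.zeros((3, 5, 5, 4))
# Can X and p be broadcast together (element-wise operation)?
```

No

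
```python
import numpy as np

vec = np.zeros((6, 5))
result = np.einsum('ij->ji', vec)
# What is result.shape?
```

(5, 6)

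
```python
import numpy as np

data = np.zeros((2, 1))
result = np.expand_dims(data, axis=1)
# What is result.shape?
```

(2, 1, 1)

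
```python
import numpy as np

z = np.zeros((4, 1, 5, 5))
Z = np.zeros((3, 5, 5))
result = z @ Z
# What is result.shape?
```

(4, 3, 5, 5)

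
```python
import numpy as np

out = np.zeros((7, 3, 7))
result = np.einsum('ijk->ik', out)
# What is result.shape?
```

(7, 7)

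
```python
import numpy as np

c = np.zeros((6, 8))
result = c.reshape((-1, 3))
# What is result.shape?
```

(16, 3)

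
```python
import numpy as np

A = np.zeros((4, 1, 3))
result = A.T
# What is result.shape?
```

(3, 1, 4)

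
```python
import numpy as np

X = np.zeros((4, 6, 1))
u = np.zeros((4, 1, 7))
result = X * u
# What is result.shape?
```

(4, 6, 7)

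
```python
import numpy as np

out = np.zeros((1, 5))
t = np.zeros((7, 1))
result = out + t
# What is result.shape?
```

(7, 5)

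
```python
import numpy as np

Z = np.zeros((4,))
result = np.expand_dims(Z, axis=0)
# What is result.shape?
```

(1, 4)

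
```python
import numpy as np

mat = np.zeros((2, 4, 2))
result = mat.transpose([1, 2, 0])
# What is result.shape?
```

(4, 2, 2)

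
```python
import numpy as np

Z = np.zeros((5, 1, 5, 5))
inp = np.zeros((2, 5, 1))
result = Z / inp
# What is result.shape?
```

(5, 2, 5, 5)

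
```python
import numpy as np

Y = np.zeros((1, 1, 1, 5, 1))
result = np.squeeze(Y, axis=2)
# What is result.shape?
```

(1, 1, 5, 1)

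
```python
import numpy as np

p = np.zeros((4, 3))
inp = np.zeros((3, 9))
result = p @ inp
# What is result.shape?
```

(4, 9)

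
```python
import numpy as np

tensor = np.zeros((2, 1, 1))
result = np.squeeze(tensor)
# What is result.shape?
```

(2,)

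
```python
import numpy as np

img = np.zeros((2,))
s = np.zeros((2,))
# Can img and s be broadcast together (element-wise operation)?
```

Yes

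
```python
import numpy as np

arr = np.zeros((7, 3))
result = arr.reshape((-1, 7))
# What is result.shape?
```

(3, 7)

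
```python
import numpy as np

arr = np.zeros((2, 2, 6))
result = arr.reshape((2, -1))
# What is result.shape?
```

(2, 12)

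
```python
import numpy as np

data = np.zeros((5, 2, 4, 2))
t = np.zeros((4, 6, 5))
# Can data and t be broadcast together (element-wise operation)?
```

No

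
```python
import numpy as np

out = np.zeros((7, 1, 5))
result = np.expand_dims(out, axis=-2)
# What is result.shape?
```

(7, 1, 1, 5)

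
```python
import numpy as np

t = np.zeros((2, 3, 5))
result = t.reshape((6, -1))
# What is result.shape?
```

(6, 5)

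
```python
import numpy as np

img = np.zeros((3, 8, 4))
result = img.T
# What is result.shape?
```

(4, 8, 3)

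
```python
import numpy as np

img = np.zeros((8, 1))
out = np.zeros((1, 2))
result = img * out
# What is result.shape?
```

(8, 2)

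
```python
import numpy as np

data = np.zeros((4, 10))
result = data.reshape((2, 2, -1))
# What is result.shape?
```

(2, 2, 10)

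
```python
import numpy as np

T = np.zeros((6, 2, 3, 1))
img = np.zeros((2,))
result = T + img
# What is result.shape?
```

(6, 2, 3, 2)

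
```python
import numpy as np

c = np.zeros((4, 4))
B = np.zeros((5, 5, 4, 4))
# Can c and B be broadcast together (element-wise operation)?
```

Yes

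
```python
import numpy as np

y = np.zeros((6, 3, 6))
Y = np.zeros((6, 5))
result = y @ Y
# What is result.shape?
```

(6, 3, 5)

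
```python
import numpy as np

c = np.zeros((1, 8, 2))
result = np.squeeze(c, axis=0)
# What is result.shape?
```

(8, 2)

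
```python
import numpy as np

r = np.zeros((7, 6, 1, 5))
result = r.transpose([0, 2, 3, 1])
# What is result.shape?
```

(7, 1, 5, 6)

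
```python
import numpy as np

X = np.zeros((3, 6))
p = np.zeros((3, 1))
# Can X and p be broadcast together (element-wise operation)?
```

Yes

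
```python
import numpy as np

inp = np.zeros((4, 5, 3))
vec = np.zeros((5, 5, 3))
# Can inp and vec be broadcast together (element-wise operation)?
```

No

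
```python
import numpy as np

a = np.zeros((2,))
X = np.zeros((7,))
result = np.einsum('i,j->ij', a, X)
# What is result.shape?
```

(2, 7)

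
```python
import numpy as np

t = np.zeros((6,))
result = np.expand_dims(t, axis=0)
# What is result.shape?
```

(1, 6)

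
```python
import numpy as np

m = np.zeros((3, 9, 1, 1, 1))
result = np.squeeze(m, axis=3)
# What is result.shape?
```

(3, 9, 1, 1)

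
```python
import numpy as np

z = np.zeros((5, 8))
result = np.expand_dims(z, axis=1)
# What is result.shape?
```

(5, 1, 8)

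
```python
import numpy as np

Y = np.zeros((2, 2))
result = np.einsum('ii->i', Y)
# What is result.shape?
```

(2,)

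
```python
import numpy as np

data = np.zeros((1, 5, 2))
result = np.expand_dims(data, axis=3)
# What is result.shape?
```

(1, 5, 2, 1)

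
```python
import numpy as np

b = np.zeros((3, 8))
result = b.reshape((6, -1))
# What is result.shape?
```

(6, 4)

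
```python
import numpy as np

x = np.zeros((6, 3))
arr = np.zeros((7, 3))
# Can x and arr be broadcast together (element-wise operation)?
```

No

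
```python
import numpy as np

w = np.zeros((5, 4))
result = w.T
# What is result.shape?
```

(4, 5)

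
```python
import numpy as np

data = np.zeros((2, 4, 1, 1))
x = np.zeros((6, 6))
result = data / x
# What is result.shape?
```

(2, 4, 6, 6)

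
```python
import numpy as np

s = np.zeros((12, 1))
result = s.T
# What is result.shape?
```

(1, 12)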